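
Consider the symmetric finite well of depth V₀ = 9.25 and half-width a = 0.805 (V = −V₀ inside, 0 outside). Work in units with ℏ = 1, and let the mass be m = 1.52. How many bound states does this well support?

Define the well-strength parameter z₀ = (a/ℏ)√(2mV₀) = 0.805 × √(2·1.52·9.25) = 4.269.
A new bound state (alternating even/odd) appears each time z₀ passes a multiple of π/2, so N = ⌊2z₀/π⌋ + 1 = ⌊2.718⌋ + 1 = 3.

N = 3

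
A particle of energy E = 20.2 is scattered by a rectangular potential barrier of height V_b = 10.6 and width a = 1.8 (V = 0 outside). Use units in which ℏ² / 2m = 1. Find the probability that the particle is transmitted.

T = 0.943

Above the barrier the interior wavenumber is k₂ = √(2m(E − V_b))/ℏ = 3.098, giving phase k₂a = 5.577.
T = [1 + V_b² sin²(k₂a) / (4E(E − V_b))]⁻¹ = 1/1.061 = 0.943.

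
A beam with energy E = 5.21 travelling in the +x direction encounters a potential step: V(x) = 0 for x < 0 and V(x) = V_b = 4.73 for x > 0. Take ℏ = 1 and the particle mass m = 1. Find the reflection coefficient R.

R = 0.285

The wavenumbers are k₁ = √(2mE)/ℏ = 3.228 on the left and k₂ = √(2m(E − V_b))/ℏ = 0.9798 on the right.
Matching ψ and ψ′ at x = 0 gives r = (k₁ − k₂)/(k₁ + k₂), so R = r² = 0.2855 and T = 1 − R = 0.7145.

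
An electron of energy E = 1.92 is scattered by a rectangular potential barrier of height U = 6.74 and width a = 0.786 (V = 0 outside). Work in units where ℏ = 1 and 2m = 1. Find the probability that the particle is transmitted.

T = 0.0993

Since E < U the interior solution is evanescent with decay constant κ = √(2m(U − E))/ℏ = 2.195.
κa = 1.726, sinh(κa) = 2.719.
Matching ψ, ψ′ at both faces gives T = [1 + U² sinh²(κa) / (4E(U − E))]⁻¹ = 1/10.07 = 0.0993.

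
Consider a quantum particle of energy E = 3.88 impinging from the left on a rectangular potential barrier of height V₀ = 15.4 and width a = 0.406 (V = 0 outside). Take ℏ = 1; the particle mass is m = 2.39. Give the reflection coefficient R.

R = 0.993

Since E < V₀ the interior solution is evanescent with decay constant κ = √(2m(V₀ − E))/ℏ = 7.421.
κa = 3.013, sinh(κa) = 10.15.
The exact tunnelling result is T⁻¹ = 1 + V₀² sinh²(κa) / [4E(V₀ − E)] = 137.6, so T = 0.00727.
R = 1 − T = 0.993.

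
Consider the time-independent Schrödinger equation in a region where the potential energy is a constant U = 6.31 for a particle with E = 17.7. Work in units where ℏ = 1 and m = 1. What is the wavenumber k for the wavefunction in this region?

With E > U the solution is oscillatory, ψ ∝ e^{±ikx} with k = √(2m(E − U))/ℏ.
k = √(2 × 1 × 11.39) = 4.773.

k = 4.77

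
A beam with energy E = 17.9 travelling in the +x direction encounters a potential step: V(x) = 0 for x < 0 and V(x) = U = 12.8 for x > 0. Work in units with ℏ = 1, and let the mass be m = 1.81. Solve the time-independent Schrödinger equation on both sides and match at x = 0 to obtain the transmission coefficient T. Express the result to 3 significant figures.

On each side the TISE gives plane waves with k = √(2m(E − V))/ℏ: k₁ = √(2·1.81·17.9) = 8.050, k₂ = √(2·1.81·5.1) = 4.297.
Matching ψ and ψ′ at x = 0 gives r = (k₁ − k₂)/(k₁ + k₂), so R = r² = 0.09240 and T = 1 − R = 0.9076.

T = 0.908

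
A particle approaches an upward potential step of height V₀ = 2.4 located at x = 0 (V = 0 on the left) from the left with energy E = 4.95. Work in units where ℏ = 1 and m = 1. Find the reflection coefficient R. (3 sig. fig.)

R = 0.0270

On each side the TISE gives plane waves with k = √(2m(E − V))/ℏ: k₁ = √(2·1·4.95) = 3.146, k₂ = √(2·1·2.55) = 2.258.
Continuity of ψ and ψ′ at the step yields the reflection amplitude r = (k₁ − k₂)/(k₁ + k₂) = 0.1643; thus R = |r|² = 0.02700, T = 0.9730.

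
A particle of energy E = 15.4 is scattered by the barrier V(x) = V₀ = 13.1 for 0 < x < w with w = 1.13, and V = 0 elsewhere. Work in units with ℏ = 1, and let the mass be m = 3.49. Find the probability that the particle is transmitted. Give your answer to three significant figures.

T = 0.461

E > V₀: inside the barrier k₂ = √(2m(E − V₀))/ℏ = 4.007, k₂w = 4.528.
Matching at both interfaces gives T⁻¹ = 1 + V₀² sin²(k₂w) / [4E(E − V₀)] = 2.170, hence T = 0.461.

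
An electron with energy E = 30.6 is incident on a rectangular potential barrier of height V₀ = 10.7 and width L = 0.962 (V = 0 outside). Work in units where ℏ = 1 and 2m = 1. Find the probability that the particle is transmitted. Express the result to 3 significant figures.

T = 0.962

Above the barrier the interior wavenumber is k₂ = √(2m(E − V₀))/ℏ = 4.461, giving phase k₂L = 4.291.
Matching at both interfaces gives T⁻¹ = 1 + V₀² sin²(k₂L) / [4E(E − V₀)] = 1.039, hence T = 0.962.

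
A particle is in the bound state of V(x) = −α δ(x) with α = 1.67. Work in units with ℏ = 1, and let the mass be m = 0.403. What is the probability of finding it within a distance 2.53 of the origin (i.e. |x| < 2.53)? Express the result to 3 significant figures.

The normalised bound state is ψ = √κ e^{−κ|x|} with κ = mα/ℏ² = 0.6730.
P(|x| < d) = ∫_{−d}^{d} κ e^{−2κ|x|} dx = 1 − e^{−2κd} = 1 − e^{−3.405} = 0.9668.

P = 0.967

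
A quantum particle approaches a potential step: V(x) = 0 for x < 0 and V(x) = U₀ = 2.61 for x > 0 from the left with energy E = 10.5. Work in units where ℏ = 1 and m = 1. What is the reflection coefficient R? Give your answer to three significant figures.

The wavenumbers are k₁ = √(2mE)/ℏ = 4.583 on the left and k₂ = √(2m(E − U₀))/ℏ = 3.972 on the right.
Continuity of ψ and ψ′ at the step yields the reflection amplitude r = (k₁ − k₂)/(k₁ + k₂) = 0.07132; thus R = |r|² = 0.005087, T = 0.9949.

R = 0.00509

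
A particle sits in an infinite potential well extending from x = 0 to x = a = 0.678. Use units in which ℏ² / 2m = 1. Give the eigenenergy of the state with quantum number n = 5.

The infinite-well eigenfunctions ψ_n = √(2/a) sin(nπx/a) vanish at both walls, giving E_n = n²π²ℏ²/(2ma²).
E_5 = 5² × π² / (2 × 0.5 × 0.678²) = 536.8.

E = 537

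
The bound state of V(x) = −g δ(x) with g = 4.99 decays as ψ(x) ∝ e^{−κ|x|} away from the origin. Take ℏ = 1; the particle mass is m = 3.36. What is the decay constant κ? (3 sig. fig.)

Integrating the TISE across x = 0 gives the cusp condition ψ'(0⁺) − ψ'(0⁻) = −(2mg/ℏ²)ψ(0).
With ψ ∝ e^{−κ|x|} this yields −2κ = −2mg/ℏ², so κ = mg/ℏ² = 16.77.

κ = 16.8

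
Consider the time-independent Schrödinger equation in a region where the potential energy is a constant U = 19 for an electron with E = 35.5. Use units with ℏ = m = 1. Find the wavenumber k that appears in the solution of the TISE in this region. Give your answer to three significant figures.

With E > U the solution is oscillatory, ψ ∝ e^{±ikx} with k = √(2m(E − U))/ℏ.
k = √(2 × 1 × 16.5) = 5.745.

k = 5.74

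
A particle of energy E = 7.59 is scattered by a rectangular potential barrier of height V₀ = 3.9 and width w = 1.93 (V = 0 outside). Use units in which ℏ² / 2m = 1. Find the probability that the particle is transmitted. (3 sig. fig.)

T = 0.962

E > V₀: inside the barrier k₂ = √(2m(E − V₀))/ℏ = 1.921, k₂w = 3.707.
T = [1 + V₀² sin²(k₂w) / (4E(E − V₀))]⁻¹ = 1/1.039 = 0.962.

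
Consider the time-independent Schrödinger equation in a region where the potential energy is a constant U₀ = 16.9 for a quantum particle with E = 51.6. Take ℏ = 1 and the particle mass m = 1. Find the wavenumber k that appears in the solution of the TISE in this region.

With E > U₀ the solution is oscillatory, ψ ∝ e^{±ikx} with k = √(2m(E − U₀))/ℏ.
k = √(2 × 1 × 34.7) = 8.331.

k = 8.33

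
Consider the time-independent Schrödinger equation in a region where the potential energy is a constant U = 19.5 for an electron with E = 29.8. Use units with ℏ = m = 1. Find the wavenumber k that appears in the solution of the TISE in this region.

k = 4.54

With E > U the solution is oscillatory, ψ ∝ e^{±ikx} with k = √(2m(E − U))/ℏ.
k = √(2 × 1 × 10.3) = 4.539.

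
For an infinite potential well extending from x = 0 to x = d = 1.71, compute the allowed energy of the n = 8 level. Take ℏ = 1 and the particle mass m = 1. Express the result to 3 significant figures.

E = 108

The infinite-well eigenfunctions ψ_n = √(2/d) sin(nπx/d) vanish at both walls, giving E_n = n²π²ℏ²/(2md²).
E_8 = 8² × π² / (2 × 1 × 1.71²) = 108.0.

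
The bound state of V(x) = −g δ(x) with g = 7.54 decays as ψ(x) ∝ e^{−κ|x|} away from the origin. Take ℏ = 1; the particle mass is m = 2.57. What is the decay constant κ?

Integrate −(ℏ²/2m)ψ'' − gδ(x)ψ = Eψ from −ε to +ε: the ψ'' term gives ψ'(0⁺) − ψ'(0⁻) and the δ term gives −(2mg/ℏ²)ψ(0).
With ψ ∝ e^{−κ|x|} this yields −2κ = −2mg/ℏ², so κ = mg/ℏ² = 19.38.

κ = 19.4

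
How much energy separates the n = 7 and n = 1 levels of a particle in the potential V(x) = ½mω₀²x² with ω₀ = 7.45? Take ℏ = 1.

ΔE = 44.7

E_n = ℏω₀(n + ½), so ΔE = (7 − 1) ℏω₀ = 6 × 7.45 = 44.70.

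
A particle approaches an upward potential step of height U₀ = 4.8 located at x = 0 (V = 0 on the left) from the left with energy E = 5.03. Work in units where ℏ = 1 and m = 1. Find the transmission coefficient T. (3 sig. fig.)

The wavenumbers are k₁ = √(2mE)/ℏ = 3.172 on the left and k₂ = √(2m(E − U₀))/ℏ = 0.6782 on the right.
Matching ψ and ψ′ at x = 0 gives r = (k₁ − k₂)/(k₁ + k₂), so R = r² = 0.4195 and T = 1 − R = 0.5805.

T = 0.581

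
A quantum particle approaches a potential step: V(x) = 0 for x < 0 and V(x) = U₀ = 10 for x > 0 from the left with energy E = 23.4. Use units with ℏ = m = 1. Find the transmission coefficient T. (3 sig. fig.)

On each side the TISE gives plane waves with k = √(2m(E − V))/ℏ: k₁ = √(2·1·23.4) = 6.841, k₂ = √(2·1·13.4) = 5.177.
Continuity of ψ and ψ′ at the step yields the reflection amplitude r = (k₁ − k₂)/(k₁ + k₂) = 0.1385; thus R = |r|² = 0.01918, T = 0.9808.

T = 0.981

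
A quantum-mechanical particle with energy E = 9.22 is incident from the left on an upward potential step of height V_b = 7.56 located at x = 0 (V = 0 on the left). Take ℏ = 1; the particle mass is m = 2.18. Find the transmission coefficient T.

T = 0.837

On each side the TISE gives plane waves with k = √(2m(E − V))/ℏ: k₁ = √(2·2.18·9.22) = 6.340, k₂ = √(2·2.18·1.66) = 2.690.
Matching ψ and ψ′ at x = 0 gives r = (k₁ − k₂)/(k₁ + k₂), so R = r² = 0.1634 and T = 1 − R = 0.8366.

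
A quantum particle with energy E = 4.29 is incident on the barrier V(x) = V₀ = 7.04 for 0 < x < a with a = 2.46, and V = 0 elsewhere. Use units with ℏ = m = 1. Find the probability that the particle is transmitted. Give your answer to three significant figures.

T = 0.0000371

Since E < V₀ the interior solution is evanescent with decay constant κ = √(2m(V₀ − E))/ℏ = 2.345.
κa = 5.769, sinh(κa) = 160.1.
Matching ψ, ψ′ at both faces gives T = [1 + V₀² sinh²(κa) / (4E(V₀ − E))]⁻¹ = 1/26930 = 0.0000371.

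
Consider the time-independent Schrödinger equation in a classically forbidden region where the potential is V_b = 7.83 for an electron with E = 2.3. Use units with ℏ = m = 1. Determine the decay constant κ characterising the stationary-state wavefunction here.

κ = 3.33

Since E < V_b the TISE in this region is ψ'' = κ²ψ with κ = √(2m(V_b − E))/ℏ.
κ = √(2 × 1 × 5.53) = 3.326.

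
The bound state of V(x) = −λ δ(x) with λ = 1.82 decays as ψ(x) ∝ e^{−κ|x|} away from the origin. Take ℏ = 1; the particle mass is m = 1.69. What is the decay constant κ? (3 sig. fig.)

κ = 3.08

Integrating the TISE across x = 0 gives the cusp condition ψ'(0⁺) − ψ'(0⁻) = −(2mλ/ℏ²)ψ(0).
With ψ ∝ e^{−κ|x|} this yields −2κ = −2mλ/ℏ², so κ = mλ/ℏ² = 3.076.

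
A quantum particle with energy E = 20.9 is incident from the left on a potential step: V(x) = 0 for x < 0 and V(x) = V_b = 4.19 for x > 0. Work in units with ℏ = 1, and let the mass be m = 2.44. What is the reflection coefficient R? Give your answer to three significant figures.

R = 0.00312

On each side the TISE gives plane waves with k = √(2m(E − V))/ℏ: k₁ = √(2·2.44·20.9) = 10.10, k₂ = √(2·2.44·16.71) = 9.030.
Matching ψ and ψ′ at x = 0 gives r = (k₁ − k₂)/(k₁ + k₂), so R = r² = 0.003122 and T = 1 − R = 0.9969.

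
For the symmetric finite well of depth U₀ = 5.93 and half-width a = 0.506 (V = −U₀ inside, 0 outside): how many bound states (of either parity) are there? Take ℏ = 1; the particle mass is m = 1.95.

N = 2

The dimensionless depth is z₀ = a√(2mU₀)/ℏ = 0.506 × √(23.13) = 2.433.
A new bound state (alternating even/odd) appears each time z₀ passes a multiple of π/2, so N = ⌊2z₀/π⌋ + 1 = ⌊1.549⌋ + 1 = 2.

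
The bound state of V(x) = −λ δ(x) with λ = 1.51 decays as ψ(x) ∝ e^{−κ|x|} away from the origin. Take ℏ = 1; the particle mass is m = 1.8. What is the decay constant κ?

Integrating the TISE across x = 0 gives the cusp condition ψ'(0⁺) − ψ'(0⁻) = −(2mλ/ℏ²)ψ(0).
With ψ ∝ e^{−κ|x|} this yields −2κ = −2mλ/ℏ², so κ = mλ/ℏ² = 2.718.

κ = 2.72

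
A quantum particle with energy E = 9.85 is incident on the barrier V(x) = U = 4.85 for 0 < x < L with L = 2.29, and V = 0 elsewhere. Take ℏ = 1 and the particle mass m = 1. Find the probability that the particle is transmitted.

T = 0.926

Above the barrier the interior wavenumber is k₂ = √(2m(E − U))/ℏ = 3.162, giving phase k₂L = 7.242.
T = [1 + U² sin²(k₂L) / (4E(E − U))]⁻¹ = 1/1.080 = 0.926.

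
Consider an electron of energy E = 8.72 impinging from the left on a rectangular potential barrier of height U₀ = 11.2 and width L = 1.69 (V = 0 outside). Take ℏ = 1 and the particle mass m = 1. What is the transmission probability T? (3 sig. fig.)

T = 0.00148

E < U₀: inside the barrier ψ ∝ e^{±κx} with κ = √(2m(U₀ − E))/ℏ = 2.227.
κL = 3.764, sinh(κL) = 21.54.
The exact tunnelling result is T⁻¹ = 1 + U₀² sinh²(κL) / [4E(U₀ − E)] = 674.1, so T = 0.00148.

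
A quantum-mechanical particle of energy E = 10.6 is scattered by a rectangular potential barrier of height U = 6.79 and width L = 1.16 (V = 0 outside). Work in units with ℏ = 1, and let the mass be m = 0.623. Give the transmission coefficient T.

E > U: inside the barrier k₂ = √(2m(E − U))/ℏ = 2.179, k₂L = 2.527.
Matching at both interfaces gives T⁻¹ = 1 + U² sin²(k₂L) / [4E(E − U)] = 1.095, hence T = 0.913.

T = 0.913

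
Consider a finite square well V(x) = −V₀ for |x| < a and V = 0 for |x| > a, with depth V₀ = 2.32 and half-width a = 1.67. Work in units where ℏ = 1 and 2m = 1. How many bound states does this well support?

N = 2

The dimensionless depth is z₀ = a√(2mV₀)/ℏ = 1.67 × √(2.320) = 2.544.
A new bound state (alternating even/odd) appears each time z₀ passes a multiple of π/2, so N = ⌊2z₀/π⌋ + 1 = ⌊1.619⌋ + 1 = 2.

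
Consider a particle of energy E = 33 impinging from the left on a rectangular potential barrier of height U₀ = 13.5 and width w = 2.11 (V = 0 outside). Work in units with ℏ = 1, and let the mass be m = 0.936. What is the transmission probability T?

T = 0.998

E > U₀: inside the barrier k₂ = √(2m(E − U₀))/ℏ = 6.042, k₂w = 12.75.
T = [1 + U₀² sin²(k₂w) / (4E(E − U₀))]⁻¹ = 1/1.002 = 0.998.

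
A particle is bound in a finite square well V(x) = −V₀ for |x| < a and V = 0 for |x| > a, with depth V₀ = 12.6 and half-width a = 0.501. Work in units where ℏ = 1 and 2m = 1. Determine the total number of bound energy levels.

N = 2

The dimensionless depth is z₀ = a√(2mV₀)/ℏ = 0.501 × √(12.60) = 1.778.
A new bound state (alternating even/odd) appears each time z₀ passes a multiple of π/2, so N = ⌊2z₀/π⌋ + 1 = ⌊1.132⌋ + 1 = 2.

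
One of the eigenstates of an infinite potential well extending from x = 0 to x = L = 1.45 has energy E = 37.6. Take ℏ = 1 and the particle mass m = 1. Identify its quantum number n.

For an infinite well E_n = n²π²ℏ²/(2mL²), so n = (L/πℏ)√(2mE).
n = (1.45/π) × √(2 × 1 × 37.6) = 4.002 → n = 4.

n = 4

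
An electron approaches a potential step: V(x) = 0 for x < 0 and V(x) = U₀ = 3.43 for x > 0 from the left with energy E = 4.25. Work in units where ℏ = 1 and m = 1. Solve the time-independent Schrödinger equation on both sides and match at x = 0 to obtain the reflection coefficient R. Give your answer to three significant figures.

R = 0.152

On each side the TISE gives plane waves with k = √(2m(E − V))/ℏ: k₁ = √(2·1·4.25) = 2.915, k₂ = √(2·1·0.82) = 1.281.
Continuity of ψ and ψ′ at the step yields the reflection amplitude r = (k₁ − k₂)/(k₁ + k₂) = 0.3896; thus R = |r|² = 0.1518, T = 0.8482.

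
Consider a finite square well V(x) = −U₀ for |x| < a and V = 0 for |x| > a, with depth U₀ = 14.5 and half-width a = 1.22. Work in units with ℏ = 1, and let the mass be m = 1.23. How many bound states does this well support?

The dimensionless depth is z₀ = a√(2mU₀)/ℏ = 1.22 × √(35.67) = 7.286.
A new bound state (alternating even/odd) appears each time z₀ passes a multiple of π/2, so N = ⌊2z₀/π⌋ + 1 = ⌊4.639⌋ + 1 = 5.

N = 5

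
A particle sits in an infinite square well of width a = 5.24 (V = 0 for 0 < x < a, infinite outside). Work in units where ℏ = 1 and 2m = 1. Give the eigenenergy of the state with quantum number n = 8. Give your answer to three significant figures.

The infinite-well eigenfunctions ψ_n = √(2/a) sin(nπx/a) vanish at both walls, giving E_n = n²π²ℏ²/(2ma²).
E_8 = 8² × π² / (2 × 0.5 × 5.24²) = 23.00.

E = 23.0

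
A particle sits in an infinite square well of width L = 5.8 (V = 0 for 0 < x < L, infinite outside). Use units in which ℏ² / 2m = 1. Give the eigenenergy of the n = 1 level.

E = 0.293

The infinite-well eigenfunctions ψ_n = √(2/L) sin(nπx/L) vanish at both walls, giving E_n = n²π²ℏ²/(2mL²).
E_1 = 1² × π² / (2 × 0.5 × 5.8²) = 0.2934.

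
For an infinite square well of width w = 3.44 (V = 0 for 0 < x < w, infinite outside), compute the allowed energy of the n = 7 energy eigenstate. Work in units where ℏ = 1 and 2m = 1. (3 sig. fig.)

E = 40.9

The infinite-well eigenfunctions ψ_n = √(2/w) sin(nπx/w) vanish at both walls, giving E_n = n²π²ℏ²/(2mw²).
E_7 = 7² × π² / (2 × 0.5 × 3.44²) = 40.87.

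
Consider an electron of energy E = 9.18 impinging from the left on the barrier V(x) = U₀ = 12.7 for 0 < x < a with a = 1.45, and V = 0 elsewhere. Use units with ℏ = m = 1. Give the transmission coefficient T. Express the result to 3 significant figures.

Since E < U₀ the interior solution is evanescent with decay constant κ = √(2m(U₀ − E))/ℏ = 2.653.
κa = 3.847, sinh(κa) = 23.42.
The exact tunnelling result is T⁻¹ = 1 + U₀² sinh²(κa) / [4E(U₀ − E)] = 685.6, so T = 0.00146.

T = 0.00146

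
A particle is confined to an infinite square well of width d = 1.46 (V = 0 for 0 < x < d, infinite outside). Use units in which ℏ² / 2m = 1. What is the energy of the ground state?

E = 4.63

The infinite-well eigenfunctions ψ_n = √(2/d) sin(nπx/d) vanish at both walls, giving E_n = n²π²ℏ²/(2md²).
E_1 = 1² × π² / (2 × 0.5 × 1.46²) = 4.630.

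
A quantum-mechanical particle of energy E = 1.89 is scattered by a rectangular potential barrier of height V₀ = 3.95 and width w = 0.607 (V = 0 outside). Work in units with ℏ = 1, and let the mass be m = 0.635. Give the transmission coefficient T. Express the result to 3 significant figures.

T = 0.431

E < V₀: inside the barrier ψ ∝ e^{±κx} with κ = √(2m(V₀ − E))/ℏ = 1.617.
κw = 0.9818, sinh(κw) = 1.147.
Matching ψ, ψ′ at both faces gives T = [1 + V₀² sinh²(κw) / (4E(V₀ − E))]⁻¹ = 1/2.319 = 0.431.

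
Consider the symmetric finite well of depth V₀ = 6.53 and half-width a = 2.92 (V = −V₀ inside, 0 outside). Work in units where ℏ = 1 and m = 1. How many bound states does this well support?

N = 7

Define the well-strength parameter z₀ = (a/ℏ)√(2mV₀) = 2.92 × √(2·1·6.53) = 10.55.
A new bound state (alternating even/odd) appears each time z₀ passes a multiple of π/2, so N = ⌊2z₀/π⌋ + 1 = ⌊6.718⌋ + 1 = 7.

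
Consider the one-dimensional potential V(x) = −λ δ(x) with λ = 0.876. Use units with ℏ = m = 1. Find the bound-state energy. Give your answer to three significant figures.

For x ≠ 0 the bound state is ψ ∝ e^{−κ|x|}; integrating the TISE across the delta gives the cusp condition 2κ = 2mλ/ℏ², so κ = 0.8760.
Then E = −ℏ²κ²/(2m) = −mλ²/(2ℏ²) = -0.3837.

E = -0.384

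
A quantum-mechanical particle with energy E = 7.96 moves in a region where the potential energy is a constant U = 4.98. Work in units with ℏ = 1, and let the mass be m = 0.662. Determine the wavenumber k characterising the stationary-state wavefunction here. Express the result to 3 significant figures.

With E > U the solution is oscillatory, ψ ∝ e^{±ikx} with k = √(2m(E − U))/ℏ.
k = √(2 × 0.662 × 2.98) = 1.986.

k = 1.99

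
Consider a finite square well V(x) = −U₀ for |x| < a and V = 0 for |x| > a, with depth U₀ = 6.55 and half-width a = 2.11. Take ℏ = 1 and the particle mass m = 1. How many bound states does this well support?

N = 5

Define the well-strength parameter z₀ = (a/ℏ)√(2mU₀) = 2.11 × √(2·1·6.55) = 7.637.
The even/odd transcendental equations gain one root per π/2 in z₀, giving N = 1 + ⌊2z₀/π⌋ = 1 + ⌊4.862⌋ = 5.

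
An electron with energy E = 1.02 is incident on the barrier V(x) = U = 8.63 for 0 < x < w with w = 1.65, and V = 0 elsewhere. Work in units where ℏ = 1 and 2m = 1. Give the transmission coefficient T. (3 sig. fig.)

Since E < U the interior solution is evanescent with decay constant κ = √(2m(U − E))/ℏ = 2.759.
κw = 4.552, sinh(κw) = 47.39.
The exact tunnelling result is T⁻¹ = 1 + U² sinh²(κw) / [4E(U − E)] = 5389, so T = 0.000186.

T = 0.000186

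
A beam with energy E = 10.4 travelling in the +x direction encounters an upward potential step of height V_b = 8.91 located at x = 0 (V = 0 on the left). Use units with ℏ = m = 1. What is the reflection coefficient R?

The wavenumbers are k₁ = √(2mE)/ℏ = 4.561 on the left and k₂ = √(2m(E − V_b))/ℏ = 1.726 on the right.
Matching ψ and ψ′ at x = 0 gives r = (k₁ − k₂)/(k₁ + k₂), so R = r² = 0.2033 and T = 1 − R = 0.7967.

R = 0.203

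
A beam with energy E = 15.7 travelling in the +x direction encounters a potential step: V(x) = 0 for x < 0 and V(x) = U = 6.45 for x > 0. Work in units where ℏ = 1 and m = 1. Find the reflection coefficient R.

R = 0.0173

On each side the TISE gives plane waves with k = √(2m(E − V))/ℏ: k₁ = √(2·1·15.7) = 5.604, k₂ = √(2·1·9.25) = 4.301.
Continuity of ψ and ψ′ at the step yields the reflection amplitude r = (k₁ − k₂)/(k₁ + k₂) = 0.1315; thus R = |r|² = 0.01729, T = 0.9827.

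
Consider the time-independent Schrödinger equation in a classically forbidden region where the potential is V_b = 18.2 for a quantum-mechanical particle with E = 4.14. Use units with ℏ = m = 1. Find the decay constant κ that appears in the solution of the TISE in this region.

κ = 5.30

Since E < V_b the TISE in this region is ψ'' = κ²ψ with κ = √(2m(V_b − E))/ℏ.
κ = √(2 × 1 × 14.06) = 5.303.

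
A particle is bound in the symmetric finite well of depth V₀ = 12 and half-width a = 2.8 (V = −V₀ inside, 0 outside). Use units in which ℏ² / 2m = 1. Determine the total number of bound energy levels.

N = 7

The dimensionless depth is z₀ = a√(2mV₀)/ℏ = 2.8 × √(12.00) = 9.699.
The even/odd transcendental equations gain one root per π/2 in z₀, giving N = 1 + ⌊2z₀/π⌋ = 1 + ⌊6.175⌋ = 7.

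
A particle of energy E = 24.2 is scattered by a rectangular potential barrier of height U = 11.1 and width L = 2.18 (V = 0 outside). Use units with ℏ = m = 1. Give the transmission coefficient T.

Above the barrier the interior wavenumber is k₂ = √(2m(E − U))/ℏ = 5.119, giving phase k₂L = 11.16.
Matching at both interfaces gives T⁻¹ = 1 + U² sin²(k₂L) / [4E(E − U)] = 1.095, hence T = 0.914.

T = 0.914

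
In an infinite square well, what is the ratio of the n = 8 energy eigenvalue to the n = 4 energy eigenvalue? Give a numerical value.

Since E_n ∝ n², the ratio is (8/4)² = 4.

4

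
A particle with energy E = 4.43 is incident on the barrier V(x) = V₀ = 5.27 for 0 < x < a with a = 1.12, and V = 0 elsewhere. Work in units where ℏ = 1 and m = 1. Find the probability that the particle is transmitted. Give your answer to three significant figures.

T = 0.116

Since E < V₀ the interior solution is evanescent with decay constant κ = √(2m(V₀ − E))/ℏ = 1.296.
κa = 1.452, sinh(κa) = 2.018.
The exact tunnelling result is T⁻¹ = 1 + V₀² sinh²(κa) / [4E(V₀ − E)] = 8.599, so T = 0.116.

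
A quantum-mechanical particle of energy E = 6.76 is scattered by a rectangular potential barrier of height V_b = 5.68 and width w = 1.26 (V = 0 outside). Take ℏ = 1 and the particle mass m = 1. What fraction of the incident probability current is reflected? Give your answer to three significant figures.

Above the barrier the interior wavenumber is k₂ = √(2m(E − V_b))/ℏ = 1.470, giving phase k₂w = 1.852.
Matching at both interfaces gives T⁻¹ = 1 + V_b² sin²(k₂w) / [4E(E − V_b)] = 2.020, hence T = 0.495.
R = 1 − T = 0.505.

R = 0.505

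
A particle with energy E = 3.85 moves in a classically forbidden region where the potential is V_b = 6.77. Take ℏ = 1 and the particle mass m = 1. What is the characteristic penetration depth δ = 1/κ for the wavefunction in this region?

δ = 0.414

Since E < V_b the TISE in this region is ψ'' = κ²ψ with κ = √(2m(V_b − E))/ℏ.
κ = √(2 × 1 × 2.92) = 2.417. The penetration depth is δ = 1/κ = 0.414.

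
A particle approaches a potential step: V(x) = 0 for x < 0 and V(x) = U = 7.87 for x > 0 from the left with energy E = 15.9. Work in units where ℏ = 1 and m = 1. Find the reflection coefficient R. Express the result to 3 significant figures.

R = 0.0286

The wavenumbers are k₁ = √(2mE)/ℏ = 5.639 on the left and k₂ = √(2m(E − U))/ℏ = 4.007 on the right.
Continuity of ψ and ψ′ at the step yields the reflection amplitude r = (k₁ − k₂)/(k₁ + k₂) = 0.1691; thus R = |r|² = 0.02861, T = 0.9714.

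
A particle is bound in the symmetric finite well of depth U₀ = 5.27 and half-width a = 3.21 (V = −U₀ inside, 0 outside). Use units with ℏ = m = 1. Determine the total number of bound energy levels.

N = 7

The dimensionless depth is z₀ = a√(2mU₀)/ℏ = 3.21 × √(10.54) = 10.42.
The even/odd transcendental equations gain one root per π/2 in z₀, giving N = 1 + ⌊2z₀/π⌋ = 1 + ⌊6.634⌋ = 7.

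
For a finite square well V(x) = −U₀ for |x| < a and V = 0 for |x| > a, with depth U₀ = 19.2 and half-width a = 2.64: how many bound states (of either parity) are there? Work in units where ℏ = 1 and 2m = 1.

N = 8

The dimensionless depth is z₀ = a√(2mU₀)/ℏ = 2.64 × √(19.20) = 11.57.
The even/odd transcendental equations gain one root per π/2 in z₀, giving N = 1 + ⌊2z₀/π⌋ = 1 + ⌊7.364⌋ = 8.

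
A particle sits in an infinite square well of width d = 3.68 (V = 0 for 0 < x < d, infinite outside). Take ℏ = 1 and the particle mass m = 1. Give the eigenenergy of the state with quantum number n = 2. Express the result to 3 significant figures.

Requiring ψ(0) = ψ(d) = 0 quantises k = nπ/d, hence E_n = ℏ²k²/2m = n²π²ℏ²/(2md²).
E_2 = 2² × π² / (2 × 1 × 3.68²) = 1.458.

E = 1.46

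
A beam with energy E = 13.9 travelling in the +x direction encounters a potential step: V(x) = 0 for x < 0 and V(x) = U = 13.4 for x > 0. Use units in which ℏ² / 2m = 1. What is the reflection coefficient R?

The wavenumbers are k₁ = √(2mE)/ℏ = 3.728 on the left and k₂ = √(2m(E − U))/ℏ = 0.7071 on the right.
Matching ψ and ψ′ at x = 0 gives r = (k₁ − k₂)/(k₁ + k₂), so R = r² = 0.4640 and T = 1 − R = 0.5360.

R = 0.464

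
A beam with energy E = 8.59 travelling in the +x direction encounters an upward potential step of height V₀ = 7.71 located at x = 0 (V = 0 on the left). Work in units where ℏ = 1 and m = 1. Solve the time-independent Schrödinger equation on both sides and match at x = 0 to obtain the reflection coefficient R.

R = 0.265

The wavenumbers are k₁ = √(2mE)/ℏ = 4.145 on the left and k₂ = √(2m(E − V₀))/ℏ = 1.327 on the right.
Continuity of ψ and ψ′ at the step yields the reflection amplitude r = (k₁ − k₂)/(k₁ + k₂) = 0.5151; thus R = |r|² = 0.2653, T = 0.7347.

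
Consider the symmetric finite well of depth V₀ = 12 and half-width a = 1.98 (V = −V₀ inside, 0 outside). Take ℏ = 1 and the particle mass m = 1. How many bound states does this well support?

Define the well-strength parameter z₀ = (a/ℏ)√(2mV₀) = 1.98 × √(2·1·12) = 9.700.
A new bound state (alternating even/odd) appears each time z₀ passes a multiple of π/2, so N = ⌊2z₀/π⌋ + 1 = ⌊6.175⌋ + 1 = 7.

N = 7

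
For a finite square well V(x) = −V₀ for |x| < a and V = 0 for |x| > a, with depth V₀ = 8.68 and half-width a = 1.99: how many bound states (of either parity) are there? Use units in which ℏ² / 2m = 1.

The dimensionless depth is z₀ = a√(2mV₀)/ℏ = 1.99 × √(8.680) = 5.863.
A new bound state (alternating even/odd) appears each time z₀ passes a multiple of π/2, so N = ⌊2z₀/π⌋ + 1 = ⌊3.732⌋ + 1 = 4.

N = 4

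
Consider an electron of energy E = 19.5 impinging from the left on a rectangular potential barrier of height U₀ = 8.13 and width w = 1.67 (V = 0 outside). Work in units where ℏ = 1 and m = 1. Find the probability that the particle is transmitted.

Above the barrier the interior wavenumber is k₂ = √(2m(E − U₀))/ℏ = 4.769, giving phase k₂w = 7.964.
Matching at both interfaces gives T⁻¹ = 1 + U₀² sin²(k₂w) / [4E(E − U₀)] = 1.074, hence T = 0.931.

T = 0.931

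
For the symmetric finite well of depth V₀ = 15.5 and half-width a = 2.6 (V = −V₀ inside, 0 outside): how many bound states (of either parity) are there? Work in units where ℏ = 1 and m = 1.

N = 10

The dimensionless depth is z₀ = a√(2mV₀)/ℏ = 2.6 × √(31.00) = 14.48.
A new bound state (alternating even/odd) appears each time z₀ passes a multiple of π/2, so N = ⌊2z₀/π⌋ + 1 = ⌊9.216⌋ + 1 = 10.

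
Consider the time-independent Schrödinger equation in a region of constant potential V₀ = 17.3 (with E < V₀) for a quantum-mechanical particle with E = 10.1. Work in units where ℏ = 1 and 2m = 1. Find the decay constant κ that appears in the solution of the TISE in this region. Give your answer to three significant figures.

Since E < V₀ the TISE in this region is ψ'' = κ²ψ with κ = √(2m(V₀ − E))/ℏ.
κ = √(2 × 0.5 × 7.2) = 2.683.

κ = 2.68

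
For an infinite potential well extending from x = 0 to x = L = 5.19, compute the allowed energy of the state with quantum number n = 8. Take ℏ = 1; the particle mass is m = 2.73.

The infinite-well eigenfunctions ψ_n = √(2/L) sin(nπx/L) vanish at both walls, giving E_n = n²π²ℏ²/(2mL²).
E_8 = 8² × π² / (2 × 2.73 × 5.19²) = 4.295.

E = 4.29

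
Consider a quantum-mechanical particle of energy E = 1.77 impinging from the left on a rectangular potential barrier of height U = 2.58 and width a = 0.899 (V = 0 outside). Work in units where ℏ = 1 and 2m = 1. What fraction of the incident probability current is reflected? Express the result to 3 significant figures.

E < U: inside the barrier ψ ∝ e^{±κx} with κ = √(2m(U − E))/ℏ = 0.9000.
κa = 0.8091, sinh(κa) = 0.9003.
Matching ψ, ψ′ at both faces gives T = [1 + U² sinh²(κa) / (4E(U − E))]⁻¹ = 1/1.941 = 0.515.
R = 1 − T = 0.485.

R = 0.485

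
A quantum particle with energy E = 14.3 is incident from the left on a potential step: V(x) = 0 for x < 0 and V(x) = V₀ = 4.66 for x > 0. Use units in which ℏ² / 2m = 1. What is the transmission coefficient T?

T = 0.990

On each side the TISE gives plane waves with k = √(2m(E − V))/ℏ: k₁ = √(2·½·14.3) = 3.782, k₂ = √(2·½·9.64) = 3.105.
Continuity of ψ and ψ′ at the step yields the reflection amplitude r = (k₁ − k₂)/(k₁ + k₂) = 0.09827; thus R = |r|² = 0.009656, T = 0.9903.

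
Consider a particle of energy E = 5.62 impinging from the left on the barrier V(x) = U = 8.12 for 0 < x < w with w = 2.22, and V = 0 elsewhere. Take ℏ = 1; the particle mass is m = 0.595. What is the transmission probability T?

E < U: inside the barrier ψ ∝ e^{±κx} with κ = √(2m(U − E))/ℏ = 1.725.
κw = 3.829, sinh(κw) = 23.00.
The exact tunnelling result is T⁻¹ = 1 + U² sinh²(κw) / [4E(U − E)] = 621.6, so T = 0.00161.

T = 0.00161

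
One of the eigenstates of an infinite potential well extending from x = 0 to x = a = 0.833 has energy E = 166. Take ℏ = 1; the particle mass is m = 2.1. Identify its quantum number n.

n = 7

For an infinite well E_n = n²π²ℏ²/(2ma²), so n = (a/πℏ)√(2mE).
n = (0.833/π) × √(2 × 2.1 × 166) = 7.001 → n = 7.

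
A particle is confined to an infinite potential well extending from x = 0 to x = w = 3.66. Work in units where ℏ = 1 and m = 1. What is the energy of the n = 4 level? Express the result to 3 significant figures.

The infinite-well eigenfunctions ψ_n = √(2/w) sin(nπx/w) vanish at both walls, giving E_n = n²π²ℏ²/(2mw²).
E_4 = 4² × π² / (2 × 1 × 3.66²) = 5.894.

E = 5.89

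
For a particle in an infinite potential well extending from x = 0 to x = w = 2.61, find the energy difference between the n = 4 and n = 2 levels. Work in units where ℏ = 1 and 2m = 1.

ΔE = 17.4

E_n = n²π²ℏ²/(2mw²), so ΔE = (4² − 2²) π²ℏ²/(2mw²).
ΔE = 12 × π² / (2 × 0.5 × 2.61²) = 17.39.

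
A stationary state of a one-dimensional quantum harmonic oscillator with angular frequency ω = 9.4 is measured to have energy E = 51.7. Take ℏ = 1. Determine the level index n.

Invert E_n = (n + ½)ℏω: n = E/ℏω − ½ = 5.000, so n = 5.

n = 5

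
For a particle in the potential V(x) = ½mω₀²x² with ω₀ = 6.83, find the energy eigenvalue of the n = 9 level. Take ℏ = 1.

The oscillator eigenvalues are E_n = ℏω₀(n + ½), so E_9 = 6.83 × 9.5 = 64.89.

E = 64.9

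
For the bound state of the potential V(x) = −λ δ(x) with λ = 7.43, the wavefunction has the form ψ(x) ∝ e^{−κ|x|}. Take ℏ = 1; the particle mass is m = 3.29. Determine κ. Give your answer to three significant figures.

Integrate −(ℏ²/2m)ψ'' − λδ(x)ψ = Eψ from −ε to +ε: the ψ'' term gives ψ'(0⁺) − ψ'(0⁻) and the δ term gives −(2mλ/ℏ²)ψ(0).
With ψ ∝ e^{−κ|x|} this yields −2κ = −2mλ/ℏ², so κ = mλ/ℏ² = 24.44.

κ = 24.4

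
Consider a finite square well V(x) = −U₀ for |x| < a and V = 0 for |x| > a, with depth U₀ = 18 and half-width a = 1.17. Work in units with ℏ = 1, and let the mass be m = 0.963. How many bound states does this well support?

N = 5

The dimensionless depth is z₀ = a√(2mU₀)/ℏ = 1.17 × √(34.67) = 6.889.
The even/odd transcendental equations gain one root per π/2 in z₀, giving N = 1 + ⌊2z₀/π⌋ = 1 + ⌊4.386⌋ = 5.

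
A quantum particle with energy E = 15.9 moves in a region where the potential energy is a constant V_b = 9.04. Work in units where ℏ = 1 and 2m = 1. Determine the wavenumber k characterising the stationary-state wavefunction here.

k = 2.62

With E > V_b the solution is oscillatory, ψ ∝ e^{±ikx} with k = √(2m(E − V_b))/ℏ.
k = √(2 × 0.5 × 6.86) = 2.619.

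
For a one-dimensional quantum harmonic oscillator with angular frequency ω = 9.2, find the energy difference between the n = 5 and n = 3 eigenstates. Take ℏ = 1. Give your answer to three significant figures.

ΔE = 18.4

E_n = ℏω(n + ½), so ΔE = (5 − 3) ℏω = 2 × 9.2 = 18.40.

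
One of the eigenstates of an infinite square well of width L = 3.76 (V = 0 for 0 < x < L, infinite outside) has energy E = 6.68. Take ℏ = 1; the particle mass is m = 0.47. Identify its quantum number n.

n = 3

From E_n = n²π²ℏ²/(2mL²) invert to n = √(2mL²E)/(πℏ).
n = (3.76/π) × √(2 × 0.47 × 6.68) = 2.999 → n = 3.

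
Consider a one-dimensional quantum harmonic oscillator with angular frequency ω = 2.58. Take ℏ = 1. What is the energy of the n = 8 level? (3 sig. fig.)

Using E_n = (n + ½)ℏω: E_8 = 8.5 × 2.58 = 21.93.

E = 21.9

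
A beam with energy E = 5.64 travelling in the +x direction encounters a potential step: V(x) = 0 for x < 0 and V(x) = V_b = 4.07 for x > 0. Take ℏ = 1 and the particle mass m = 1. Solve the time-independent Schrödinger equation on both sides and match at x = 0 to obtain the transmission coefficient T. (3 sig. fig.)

T = 0.904

The wavenumbers are k₁ = √(2mE)/ℏ = 3.359 on the left and k₂ = √(2m(E − V_b))/ℏ = 1.772 on the right.
Matching ψ and ψ′ at x = 0 gives r = (k₁ − k₂)/(k₁ + k₂), so R = r² = 0.09563 and T = 1 − R = 0.9044.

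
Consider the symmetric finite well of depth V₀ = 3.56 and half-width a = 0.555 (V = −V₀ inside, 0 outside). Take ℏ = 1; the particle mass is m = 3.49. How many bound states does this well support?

The dimensionless depth is z₀ = a√(2mV₀)/ℏ = 0.555 × √(24.85) = 2.767.
A new bound state (alternating even/odd) appears each time z₀ passes a multiple of π/2, so N = ⌊2z₀/π⌋ + 1 = ⌊1.761⌋ + 1 = 2.

N = 2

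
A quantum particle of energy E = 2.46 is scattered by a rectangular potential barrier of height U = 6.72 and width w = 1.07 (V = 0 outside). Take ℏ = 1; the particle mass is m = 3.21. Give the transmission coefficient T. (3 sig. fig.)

T = 0.0000512

Since E < U the interior solution is evanescent with decay constant κ = √(2m(U − E))/ℏ = 5.230.
κw = 5.596, sinh(κw) = 134.6.
Matching ψ, ψ′ at both faces gives T = [1 + U² sinh²(κw) / (4E(U − E))]⁻¹ = 1/19530 = 0.0000512.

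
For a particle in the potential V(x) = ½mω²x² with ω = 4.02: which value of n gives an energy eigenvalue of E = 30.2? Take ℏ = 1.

n = 7

Invert E_n = (n + ½)ℏω: n = E/ℏω − ½ = 7.012, so n = 7.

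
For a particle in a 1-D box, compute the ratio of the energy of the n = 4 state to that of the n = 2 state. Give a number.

Since E_n ∝ n², the ratio is (4/2)² = 4.

4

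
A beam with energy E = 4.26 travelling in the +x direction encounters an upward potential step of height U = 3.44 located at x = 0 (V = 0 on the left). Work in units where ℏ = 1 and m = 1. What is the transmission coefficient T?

T = 0.848

On each side the TISE gives plane waves with k = √(2m(E − V))/ℏ: k₁ = √(2·1·4.26) = 2.919, k₂ = √(2·1·0.82) = 1.281.
Continuity of ψ and ψ′ at the step yields the reflection amplitude r = (k₁ − k₂)/(k₁ + k₂) = 0.3901; thus R = |r|² = 0.1522, T = 0.8478.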